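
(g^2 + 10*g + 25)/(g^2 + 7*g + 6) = (g^2 + 10*g + 25)/(g^2 + 7*g + 6)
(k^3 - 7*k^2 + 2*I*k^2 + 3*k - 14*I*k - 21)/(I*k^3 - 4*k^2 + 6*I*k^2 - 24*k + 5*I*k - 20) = (-I*k^3 + k^2*(2 + 7*I) + k*(-14 - 3*I) + 21*I)/(k^3 + k^2*(6 + 4*I) + k*(5 + 24*I) + 20*I)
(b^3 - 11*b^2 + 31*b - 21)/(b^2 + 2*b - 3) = (b^2 - 10*b + 21)/(b + 3)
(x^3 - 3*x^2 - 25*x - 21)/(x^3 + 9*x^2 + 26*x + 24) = (x^2 - 6*x - 7)/(x^2 + 6*x + 8)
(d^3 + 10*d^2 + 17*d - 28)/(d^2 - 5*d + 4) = (d^2 + 11*d + 28)/(d - 4)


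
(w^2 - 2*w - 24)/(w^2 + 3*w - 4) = (w - 6)/(w - 1)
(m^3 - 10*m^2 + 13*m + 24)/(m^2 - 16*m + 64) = (m^2 - 2*m - 3)/(m - 8)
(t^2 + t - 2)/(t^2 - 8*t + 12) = (t^2 + t - 2)/(t^2 - 8*t + 12)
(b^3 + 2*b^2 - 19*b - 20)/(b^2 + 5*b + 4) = (b^2 + b - 20)/(b + 4)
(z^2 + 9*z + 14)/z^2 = 1 + 9/z + 14/z^2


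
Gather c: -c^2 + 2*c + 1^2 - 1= -c^2 + 2*c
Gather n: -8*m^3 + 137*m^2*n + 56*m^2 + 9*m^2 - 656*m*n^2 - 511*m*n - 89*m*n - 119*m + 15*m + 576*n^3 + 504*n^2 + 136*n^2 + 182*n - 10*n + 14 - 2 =-8*m^3 + 65*m^2 - 104*m + 576*n^3 + n^2*(640 - 656*m) + n*(137*m^2 - 600*m + 172) + 12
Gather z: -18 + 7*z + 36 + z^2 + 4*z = z^2 + 11*z + 18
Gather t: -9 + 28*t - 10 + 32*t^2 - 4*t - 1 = 32*t^2 + 24*t - 20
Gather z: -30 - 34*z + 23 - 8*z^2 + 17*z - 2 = -8*z^2 - 17*z - 9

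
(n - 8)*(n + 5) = n^2 - 3*n - 40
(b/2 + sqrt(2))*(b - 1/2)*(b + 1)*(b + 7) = b^4/2 + sqrt(2)*b^3 + 15*b^3/4 + 3*b^2/2 + 15*sqrt(2)*b^2/2 - 7*b/4 + 3*sqrt(2)*b - 7*sqrt(2)/2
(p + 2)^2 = p^2 + 4*p + 4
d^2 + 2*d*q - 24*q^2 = (d - 4*q)*(d + 6*q)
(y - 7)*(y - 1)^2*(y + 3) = y^4 - 6*y^3 - 12*y^2 + 38*y - 21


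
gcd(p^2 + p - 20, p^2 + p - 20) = p^2 + p - 20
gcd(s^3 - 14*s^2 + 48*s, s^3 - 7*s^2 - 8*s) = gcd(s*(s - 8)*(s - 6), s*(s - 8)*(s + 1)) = s^2 - 8*s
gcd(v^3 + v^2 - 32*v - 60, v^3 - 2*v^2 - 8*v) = v + 2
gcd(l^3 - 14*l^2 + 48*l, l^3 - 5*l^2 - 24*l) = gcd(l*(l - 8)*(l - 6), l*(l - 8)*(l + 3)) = l^2 - 8*l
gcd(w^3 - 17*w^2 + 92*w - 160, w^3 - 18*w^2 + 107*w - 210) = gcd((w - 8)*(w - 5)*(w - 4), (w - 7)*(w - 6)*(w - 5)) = w - 5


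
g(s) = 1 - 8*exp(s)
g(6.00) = -3226.43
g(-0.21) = -5.48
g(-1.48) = -0.82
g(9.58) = -115778.35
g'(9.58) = -115779.35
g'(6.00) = -3227.43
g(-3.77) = 0.82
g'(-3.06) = -0.38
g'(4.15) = -507.47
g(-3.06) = 0.62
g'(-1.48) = -1.82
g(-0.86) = -2.39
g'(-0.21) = -6.48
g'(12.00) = -1302038.33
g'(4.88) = -1053.05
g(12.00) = -1302037.33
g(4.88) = -1052.05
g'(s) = -8*exp(s)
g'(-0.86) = -3.39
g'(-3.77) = -0.18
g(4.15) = -506.47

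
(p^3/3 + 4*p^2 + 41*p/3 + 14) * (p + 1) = p^4/3 + 13*p^3/3 + 53*p^2/3 + 83*p/3 + 14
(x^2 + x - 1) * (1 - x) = -x^3 + 2*x - 1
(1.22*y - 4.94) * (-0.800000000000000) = 3.952 - 0.976*y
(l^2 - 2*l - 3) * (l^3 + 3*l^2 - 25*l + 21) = l^5 + l^4 - 34*l^3 + 62*l^2 + 33*l - 63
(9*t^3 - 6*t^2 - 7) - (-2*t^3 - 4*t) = 11*t^3 - 6*t^2 + 4*t - 7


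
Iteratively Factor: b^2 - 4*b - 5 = (b + 1)*(b - 5)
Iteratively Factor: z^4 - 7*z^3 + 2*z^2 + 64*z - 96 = (z + 3)*(z^3 - 10*z^2 + 32*z - 32) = (z - 2)*(z + 3)*(z^2 - 8*z + 16) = (z - 4)*(z - 2)*(z + 3)*(z - 4)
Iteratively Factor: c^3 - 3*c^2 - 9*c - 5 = (c - 5)*(c^2 + 2*c + 1) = (c - 5)*(c + 1)*(c + 1)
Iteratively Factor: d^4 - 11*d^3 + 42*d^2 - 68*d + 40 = (d - 2)*(d^3 - 9*d^2 + 24*d - 20) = (d - 2)^2*(d^2 - 7*d + 10) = (d - 2)^3*(d - 5)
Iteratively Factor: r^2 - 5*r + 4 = (r - 4)*(r - 1)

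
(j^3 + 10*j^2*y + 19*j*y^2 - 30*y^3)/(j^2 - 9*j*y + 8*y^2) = (-j^2 - 11*j*y - 30*y^2)/(-j + 8*y)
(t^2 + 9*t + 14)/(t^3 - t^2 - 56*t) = (t + 2)/(t*(t - 8))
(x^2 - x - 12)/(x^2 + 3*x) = (x - 4)/x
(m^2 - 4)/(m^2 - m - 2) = (m + 2)/(m + 1)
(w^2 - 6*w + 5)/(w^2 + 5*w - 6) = (w - 5)/(w + 6)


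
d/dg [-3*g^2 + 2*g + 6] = 2 - 6*g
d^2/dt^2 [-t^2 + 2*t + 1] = -2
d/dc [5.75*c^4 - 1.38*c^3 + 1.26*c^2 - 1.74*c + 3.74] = 23.0*c^3 - 4.14*c^2 + 2.52*c - 1.74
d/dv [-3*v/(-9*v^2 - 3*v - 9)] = (3*v^2 - v*(6*v + 1) + v + 3)/(3*v^2 + v + 3)^2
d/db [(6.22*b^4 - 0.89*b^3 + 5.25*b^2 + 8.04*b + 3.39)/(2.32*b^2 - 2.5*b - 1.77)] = (28.8608*b^5 - 48.7148*b^4 - 39.5876*b^3 - 27.0519*b^2 - 34.3146*b - 5.7558)/(5.3824*b^4 - 11.6*b^3 - 1.9628*b^2 + 8.85*b + 3.1329)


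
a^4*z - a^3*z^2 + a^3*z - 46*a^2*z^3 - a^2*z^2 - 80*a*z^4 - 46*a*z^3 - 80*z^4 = (a - 8*z)*(a + 2*z)*(a + 5*z)*(a*z + z)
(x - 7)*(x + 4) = x^2 - 3*x - 28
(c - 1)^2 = c^2 - 2*c + 1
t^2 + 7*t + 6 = (t + 1)*(t + 6)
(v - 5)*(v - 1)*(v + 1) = v^3 - 5*v^2 - v + 5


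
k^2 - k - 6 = (k - 3)*(k + 2)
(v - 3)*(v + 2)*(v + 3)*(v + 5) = v^4 + 7*v^3 + v^2 - 63*v - 90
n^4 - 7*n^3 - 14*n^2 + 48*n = n*(n - 8)*(n - 2)*(n + 3)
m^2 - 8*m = m*(m - 8)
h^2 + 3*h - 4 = (h - 1)*(h + 4)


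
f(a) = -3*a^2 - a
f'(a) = -6*a - 1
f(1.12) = -4.88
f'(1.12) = -7.72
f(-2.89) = -22.17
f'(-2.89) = 16.34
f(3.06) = -31.15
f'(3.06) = -19.36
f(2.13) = -15.74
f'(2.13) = -13.78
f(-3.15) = -26.62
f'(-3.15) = 17.90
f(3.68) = -44.31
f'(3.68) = -23.08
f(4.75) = -72.44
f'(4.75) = -29.50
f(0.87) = -3.14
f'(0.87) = -6.22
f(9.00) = -252.00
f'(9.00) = -55.00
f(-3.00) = -24.00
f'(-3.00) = 17.00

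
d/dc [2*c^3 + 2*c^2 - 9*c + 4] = 6*c^2 + 4*c - 9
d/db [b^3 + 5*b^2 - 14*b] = 3*b^2 + 10*b - 14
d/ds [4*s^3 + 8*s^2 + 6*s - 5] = 12*s^2 + 16*s + 6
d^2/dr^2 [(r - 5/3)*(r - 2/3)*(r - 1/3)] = 6*r - 16/3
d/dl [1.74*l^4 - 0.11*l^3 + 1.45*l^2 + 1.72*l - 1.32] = 6.96*l^3 - 0.33*l^2 + 2.9*l + 1.72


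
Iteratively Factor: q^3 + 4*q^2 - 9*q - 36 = (q + 4)*(q^2 - 9) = (q - 3)*(q + 4)*(q + 3)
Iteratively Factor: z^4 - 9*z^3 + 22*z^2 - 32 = (z - 4)*(z^3 - 5*z^2 + 2*z + 8) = (z - 4)^2*(z^2 - z - 2) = (z - 4)^2*(z + 1)*(z - 2)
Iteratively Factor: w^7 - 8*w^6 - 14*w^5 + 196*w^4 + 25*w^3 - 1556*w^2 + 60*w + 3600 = (w - 5)*(w^6 - 3*w^5 - 29*w^4 + 51*w^3 + 280*w^2 - 156*w - 720) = (w - 5)*(w + 3)*(w^5 - 6*w^4 - 11*w^3 + 84*w^2 + 28*w - 240) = (w - 5)*(w + 3)^2*(w^4 - 9*w^3 + 16*w^2 + 36*w - 80) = (w - 5)*(w - 4)*(w + 3)^2*(w^3 - 5*w^2 - 4*w + 20) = (w - 5)^2*(w - 4)*(w + 3)^2*(w^2 - 4) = (w - 5)^2*(w - 4)*(w + 2)*(w + 3)^2*(w - 2)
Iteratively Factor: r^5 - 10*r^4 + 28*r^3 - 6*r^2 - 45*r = (r - 3)*(r^4 - 7*r^3 + 7*r^2 + 15*r) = r*(r - 3)*(r^3 - 7*r^2 + 7*r + 15) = r*(r - 3)*(r + 1)*(r^2 - 8*r + 15) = r*(r - 3)^2*(r + 1)*(r - 5)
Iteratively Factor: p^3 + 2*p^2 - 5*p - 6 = (p + 3)*(p^2 - p - 2) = (p + 1)*(p + 3)*(p - 2)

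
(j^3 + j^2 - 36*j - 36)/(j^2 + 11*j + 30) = (j^2 - 5*j - 6)/(j + 5)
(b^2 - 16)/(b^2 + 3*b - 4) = (b - 4)/(b - 1)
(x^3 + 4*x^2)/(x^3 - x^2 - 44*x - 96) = x^2/(x^2 - 5*x - 24)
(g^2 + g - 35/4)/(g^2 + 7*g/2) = (g - 5/2)/g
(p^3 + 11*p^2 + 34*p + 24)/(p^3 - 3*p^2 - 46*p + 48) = (p^2 + 5*p + 4)/(p^2 - 9*p + 8)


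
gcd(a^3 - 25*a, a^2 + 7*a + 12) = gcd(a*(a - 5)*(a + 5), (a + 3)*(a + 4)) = 1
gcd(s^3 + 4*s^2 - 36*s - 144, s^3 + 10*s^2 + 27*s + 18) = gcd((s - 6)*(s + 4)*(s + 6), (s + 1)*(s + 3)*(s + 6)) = s + 6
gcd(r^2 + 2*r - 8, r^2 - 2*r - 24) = r + 4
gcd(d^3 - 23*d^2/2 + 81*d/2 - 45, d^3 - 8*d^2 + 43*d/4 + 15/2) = d^2 - 17*d/2 + 15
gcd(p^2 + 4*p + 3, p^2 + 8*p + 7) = p + 1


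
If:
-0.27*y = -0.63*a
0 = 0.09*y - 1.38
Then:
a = 6.57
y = 15.33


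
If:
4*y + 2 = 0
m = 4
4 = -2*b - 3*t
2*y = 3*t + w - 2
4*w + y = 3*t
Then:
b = -47/20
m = 4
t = 7/30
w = 3/10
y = -1/2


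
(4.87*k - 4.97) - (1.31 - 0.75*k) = 5.62*k - 6.28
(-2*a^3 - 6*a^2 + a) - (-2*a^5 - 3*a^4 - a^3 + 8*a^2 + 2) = 2*a^5 + 3*a^4 - a^3 - 14*a^2 + a - 2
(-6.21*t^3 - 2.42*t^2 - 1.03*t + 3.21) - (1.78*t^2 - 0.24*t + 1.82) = -6.21*t^3 - 4.2*t^2 - 0.79*t + 1.39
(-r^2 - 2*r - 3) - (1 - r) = -r^2 - r - 4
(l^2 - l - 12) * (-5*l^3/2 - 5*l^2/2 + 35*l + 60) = -5*l^5/2 + 135*l^3/2 + 55*l^2 - 480*l - 720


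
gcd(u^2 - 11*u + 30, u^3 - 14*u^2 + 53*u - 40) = u - 5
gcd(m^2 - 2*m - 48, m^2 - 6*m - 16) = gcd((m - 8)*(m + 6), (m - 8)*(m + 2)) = m - 8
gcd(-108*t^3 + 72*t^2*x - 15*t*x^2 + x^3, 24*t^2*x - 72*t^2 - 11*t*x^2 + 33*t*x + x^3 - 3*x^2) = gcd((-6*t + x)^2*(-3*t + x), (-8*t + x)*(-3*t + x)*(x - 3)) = -3*t + x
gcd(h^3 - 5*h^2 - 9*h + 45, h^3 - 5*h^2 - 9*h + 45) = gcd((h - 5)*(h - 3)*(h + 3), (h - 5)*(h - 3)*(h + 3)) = h^3 - 5*h^2 - 9*h + 45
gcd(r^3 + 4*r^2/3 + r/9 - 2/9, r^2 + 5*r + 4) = r + 1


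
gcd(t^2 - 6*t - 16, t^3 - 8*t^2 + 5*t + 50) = t + 2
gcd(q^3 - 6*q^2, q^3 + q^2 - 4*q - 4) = 1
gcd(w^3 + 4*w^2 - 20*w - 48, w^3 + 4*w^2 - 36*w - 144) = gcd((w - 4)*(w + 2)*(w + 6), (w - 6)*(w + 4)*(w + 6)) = w + 6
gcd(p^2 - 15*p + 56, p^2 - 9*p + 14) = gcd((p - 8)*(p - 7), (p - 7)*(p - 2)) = p - 7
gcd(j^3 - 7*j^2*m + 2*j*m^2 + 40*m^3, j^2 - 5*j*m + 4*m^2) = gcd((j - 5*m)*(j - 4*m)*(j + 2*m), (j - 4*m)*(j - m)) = j - 4*m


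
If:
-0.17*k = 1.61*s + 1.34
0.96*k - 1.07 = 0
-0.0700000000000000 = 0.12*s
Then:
No Solution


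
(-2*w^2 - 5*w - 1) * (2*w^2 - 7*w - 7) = -4*w^4 + 4*w^3 + 47*w^2 + 42*w + 7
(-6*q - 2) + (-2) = -6*q - 4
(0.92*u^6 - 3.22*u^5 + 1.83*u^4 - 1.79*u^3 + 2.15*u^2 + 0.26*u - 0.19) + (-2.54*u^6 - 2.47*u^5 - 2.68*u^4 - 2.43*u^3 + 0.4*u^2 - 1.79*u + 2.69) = -1.62*u^6 - 5.69*u^5 - 0.85*u^4 - 4.22*u^3 + 2.55*u^2 - 1.53*u + 2.5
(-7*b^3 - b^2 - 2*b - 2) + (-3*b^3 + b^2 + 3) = -10*b^3 - 2*b + 1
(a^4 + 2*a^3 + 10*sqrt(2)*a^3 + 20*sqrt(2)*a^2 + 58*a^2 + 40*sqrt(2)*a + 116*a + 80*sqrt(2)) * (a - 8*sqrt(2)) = a^5 + 2*a^4 + 2*sqrt(2)*a^4 - 102*a^3 + 4*sqrt(2)*a^3 - 424*sqrt(2)*a^2 - 204*a^2 - 848*sqrt(2)*a - 640*a - 1280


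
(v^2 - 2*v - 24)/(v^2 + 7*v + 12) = (v - 6)/(v + 3)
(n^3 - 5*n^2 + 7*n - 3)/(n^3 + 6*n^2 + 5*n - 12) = (n^2 - 4*n + 3)/(n^2 + 7*n + 12)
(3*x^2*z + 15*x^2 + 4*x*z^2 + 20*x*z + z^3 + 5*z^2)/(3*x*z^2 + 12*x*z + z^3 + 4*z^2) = (x*z + 5*x + z^2 + 5*z)/(z*(z + 4))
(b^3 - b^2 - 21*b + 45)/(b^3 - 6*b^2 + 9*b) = (b + 5)/b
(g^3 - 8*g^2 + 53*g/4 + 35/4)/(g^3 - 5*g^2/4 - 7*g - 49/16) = 4*(g - 5)/(4*g + 7)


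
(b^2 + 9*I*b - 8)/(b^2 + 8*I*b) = (b + I)/b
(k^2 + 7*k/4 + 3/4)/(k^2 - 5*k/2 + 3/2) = (4*k^2 + 7*k + 3)/(2*(2*k^2 - 5*k + 3))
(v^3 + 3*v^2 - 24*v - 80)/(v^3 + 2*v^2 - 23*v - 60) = (v + 4)/(v + 3)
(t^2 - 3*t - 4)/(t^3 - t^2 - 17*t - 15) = (t - 4)/(t^2 - 2*t - 15)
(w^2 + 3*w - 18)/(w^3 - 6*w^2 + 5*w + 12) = (w + 6)/(w^2 - 3*w - 4)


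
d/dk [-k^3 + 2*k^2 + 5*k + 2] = -3*k^2 + 4*k + 5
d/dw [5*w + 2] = 5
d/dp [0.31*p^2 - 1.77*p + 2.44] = 0.62*p - 1.77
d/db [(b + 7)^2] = 2*b + 14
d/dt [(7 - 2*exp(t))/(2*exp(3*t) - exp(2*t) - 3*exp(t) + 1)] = (-(2*exp(t) - 7)*(-6*exp(2*t) + 2*exp(t) + 3) - 4*exp(3*t) + 2*exp(2*t) + 6*exp(t) - 2)*exp(t)/(2*exp(3*t) - exp(2*t) - 3*exp(t) + 1)^2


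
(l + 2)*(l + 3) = l^2 + 5*l + 6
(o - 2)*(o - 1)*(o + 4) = o^3 + o^2 - 10*o + 8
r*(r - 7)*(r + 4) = r^3 - 3*r^2 - 28*r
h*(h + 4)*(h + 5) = h^3 + 9*h^2 + 20*h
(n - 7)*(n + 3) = n^2 - 4*n - 21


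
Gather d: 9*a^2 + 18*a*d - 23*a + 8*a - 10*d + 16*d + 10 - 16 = 9*a^2 - 15*a + d*(18*a + 6) - 6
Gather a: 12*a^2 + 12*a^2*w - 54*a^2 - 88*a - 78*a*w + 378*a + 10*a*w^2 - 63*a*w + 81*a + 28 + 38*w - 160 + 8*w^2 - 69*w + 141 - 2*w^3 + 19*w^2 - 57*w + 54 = a^2*(12*w - 42) + a*(10*w^2 - 141*w + 371) - 2*w^3 + 27*w^2 - 88*w + 63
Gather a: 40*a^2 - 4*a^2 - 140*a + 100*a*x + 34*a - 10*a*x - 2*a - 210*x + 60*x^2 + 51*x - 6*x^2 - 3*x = 36*a^2 + a*(90*x - 108) + 54*x^2 - 162*x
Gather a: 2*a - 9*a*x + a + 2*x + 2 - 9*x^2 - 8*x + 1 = a*(3 - 9*x) - 9*x^2 - 6*x + 3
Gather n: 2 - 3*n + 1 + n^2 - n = n^2 - 4*n + 3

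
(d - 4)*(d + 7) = d^2 + 3*d - 28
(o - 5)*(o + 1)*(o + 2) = o^3 - 2*o^2 - 13*o - 10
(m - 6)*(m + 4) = m^2 - 2*m - 24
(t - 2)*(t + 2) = t^2 - 4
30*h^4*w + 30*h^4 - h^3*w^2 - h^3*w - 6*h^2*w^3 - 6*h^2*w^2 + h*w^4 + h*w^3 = (-5*h + w)*(-3*h + w)*(2*h + w)*(h*w + h)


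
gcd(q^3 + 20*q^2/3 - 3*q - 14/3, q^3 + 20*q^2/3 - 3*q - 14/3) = q^3 + 20*q^2/3 - 3*q - 14/3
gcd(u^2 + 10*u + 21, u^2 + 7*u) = u + 7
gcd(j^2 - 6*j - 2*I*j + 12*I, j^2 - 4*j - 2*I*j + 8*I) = j - 2*I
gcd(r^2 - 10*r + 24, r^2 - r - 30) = r - 6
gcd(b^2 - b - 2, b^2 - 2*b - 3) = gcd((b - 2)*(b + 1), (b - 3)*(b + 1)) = b + 1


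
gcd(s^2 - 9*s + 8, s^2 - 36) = 1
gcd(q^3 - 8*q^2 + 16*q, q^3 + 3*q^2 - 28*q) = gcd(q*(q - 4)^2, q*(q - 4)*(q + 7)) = q^2 - 4*q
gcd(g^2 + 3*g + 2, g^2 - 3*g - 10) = g + 2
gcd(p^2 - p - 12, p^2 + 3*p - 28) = p - 4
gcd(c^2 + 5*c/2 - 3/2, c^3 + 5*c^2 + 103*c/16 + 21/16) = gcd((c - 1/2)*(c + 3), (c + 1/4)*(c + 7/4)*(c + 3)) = c + 3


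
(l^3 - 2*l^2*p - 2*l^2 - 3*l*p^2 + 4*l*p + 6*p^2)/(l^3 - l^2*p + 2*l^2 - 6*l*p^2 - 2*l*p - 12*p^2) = (l^2 + l*p - 2*l - 2*p)/(l^2 + 2*l*p + 2*l + 4*p)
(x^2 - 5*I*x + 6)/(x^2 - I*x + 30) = (x + I)/(x + 5*I)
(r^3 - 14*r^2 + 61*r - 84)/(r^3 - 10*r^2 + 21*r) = (r - 4)/r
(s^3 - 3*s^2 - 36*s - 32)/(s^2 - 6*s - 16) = (s^2 + 5*s + 4)/(s + 2)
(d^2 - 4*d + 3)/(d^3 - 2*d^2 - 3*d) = (d - 1)/(d*(d + 1))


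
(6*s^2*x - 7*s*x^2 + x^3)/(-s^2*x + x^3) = (-6*s + x)/(s + x)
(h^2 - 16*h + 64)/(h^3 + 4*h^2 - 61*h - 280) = (h - 8)/(h^2 + 12*h + 35)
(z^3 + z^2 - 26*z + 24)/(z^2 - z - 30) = (-z^3 - z^2 + 26*z - 24)/(-z^2 + z + 30)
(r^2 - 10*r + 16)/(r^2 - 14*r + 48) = (r - 2)/(r - 6)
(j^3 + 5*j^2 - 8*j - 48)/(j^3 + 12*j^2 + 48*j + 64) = (j - 3)/(j + 4)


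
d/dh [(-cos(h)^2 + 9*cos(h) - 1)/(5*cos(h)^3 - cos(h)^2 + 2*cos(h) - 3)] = 16*(-5*cos(h)^4 + 90*cos(h)^3 - 22*cos(h)^2 - 4*cos(h) + 25)*sin(h)/(-23*cos(h) + 2*cos(2*h) - 5*cos(3*h) + 14)^2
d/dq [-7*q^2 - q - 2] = -14*q - 1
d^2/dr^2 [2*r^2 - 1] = 4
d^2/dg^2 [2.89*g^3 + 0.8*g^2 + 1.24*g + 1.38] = 17.34*g + 1.6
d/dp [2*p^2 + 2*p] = 4*p + 2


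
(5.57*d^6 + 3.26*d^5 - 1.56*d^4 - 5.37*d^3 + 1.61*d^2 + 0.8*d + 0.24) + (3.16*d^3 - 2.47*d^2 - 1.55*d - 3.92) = 5.57*d^6 + 3.26*d^5 - 1.56*d^4 - 2.21*d^3 - 0.86*d^2 - 0.75*d - 3.68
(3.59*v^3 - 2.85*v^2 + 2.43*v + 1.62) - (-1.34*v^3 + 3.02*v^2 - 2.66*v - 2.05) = 4.93*v^3 - 5.87*v^2 + 5.09*v + 3.67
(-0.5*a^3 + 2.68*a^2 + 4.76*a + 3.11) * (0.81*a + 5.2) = -0.405*a^4 - 0.4292*a^3 + 17.7916*a^2 + 27.2711*a + 16.172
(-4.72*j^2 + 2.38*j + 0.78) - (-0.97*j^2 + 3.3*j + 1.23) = -3.75*j^2 - 0.92*j - 0.45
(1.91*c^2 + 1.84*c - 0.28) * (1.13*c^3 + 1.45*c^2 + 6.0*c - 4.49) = 2.1583*c^5 + 4.8487*c^4 + 13.8116*c^3 + 2.0581*c^2 - 9.9416*c + 1.2572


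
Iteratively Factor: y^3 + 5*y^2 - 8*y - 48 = (y - 3)*(y^2 + 8*y + 16) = (y - 3)*(y + 4)*(y + 4)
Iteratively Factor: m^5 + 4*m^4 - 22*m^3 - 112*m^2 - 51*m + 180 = (m + 3)*(m^4 + m^3 - 25*m^2 - 37*m + 60) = (m - 5)*(m + 3)*(m^3 + 6*m^2 + 5*m - 12) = (m - 5)*(m + 3)*(m + 4)*(m^2 + 2*m - 3) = (m - 5)*(m - 1)*(m + 3)*(m + 4)*(m + 3)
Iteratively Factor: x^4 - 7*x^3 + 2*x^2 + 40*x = (x + 2)*(x^3 - 9*x^2 + 20*x) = x*(x + 2)*(x^2 - 9*x + 20) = x*(x - 4)*(x + 2)*(x - 5)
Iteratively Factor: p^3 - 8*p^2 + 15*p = (p)*(p^2 - 8*p + 15) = p*(p - 5)*(p - 3)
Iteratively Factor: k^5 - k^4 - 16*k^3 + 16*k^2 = (k + 4)*(k^4 - 5*k^3 + 4*k^2) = (k - 4)*(k + 4)*(k^3 - k^2) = (k - 4)*(k - 1)*(k + 4)*(k^2) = k*(k - 4)*(k - 1)*(k + 4)*(k)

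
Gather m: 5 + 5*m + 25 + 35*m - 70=40*m - 40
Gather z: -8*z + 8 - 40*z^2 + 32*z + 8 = -40*z^2 + 24*z + 16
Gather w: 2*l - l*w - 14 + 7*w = 2*l + w*(7 - l) - 14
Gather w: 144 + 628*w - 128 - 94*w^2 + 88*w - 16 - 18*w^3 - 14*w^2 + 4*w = -18*w^3 - 108*w^2 + 720*w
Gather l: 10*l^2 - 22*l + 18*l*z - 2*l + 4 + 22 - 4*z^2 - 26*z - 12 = 10*l^2 + l*(18*z - 24) - 4*z^2 - 26*z + 14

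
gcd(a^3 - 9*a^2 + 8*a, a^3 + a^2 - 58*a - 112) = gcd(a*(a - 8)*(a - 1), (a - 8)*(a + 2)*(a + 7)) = a - 8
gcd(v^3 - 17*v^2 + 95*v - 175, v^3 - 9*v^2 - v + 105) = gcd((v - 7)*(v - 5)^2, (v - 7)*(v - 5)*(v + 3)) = v^2 - 12*v + 35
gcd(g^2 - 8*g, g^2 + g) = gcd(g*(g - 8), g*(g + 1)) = g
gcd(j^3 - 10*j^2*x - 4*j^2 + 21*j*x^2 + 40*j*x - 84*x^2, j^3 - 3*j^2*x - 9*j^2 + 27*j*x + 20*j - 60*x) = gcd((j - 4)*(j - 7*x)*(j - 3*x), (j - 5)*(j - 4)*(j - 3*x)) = -j^2 + 3*j*x + 4*j - 12*x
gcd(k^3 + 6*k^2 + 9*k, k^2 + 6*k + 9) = k^2 + 6*k + 9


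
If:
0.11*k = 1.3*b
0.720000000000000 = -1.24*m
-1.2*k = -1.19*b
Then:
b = 0.00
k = 0.00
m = -0.58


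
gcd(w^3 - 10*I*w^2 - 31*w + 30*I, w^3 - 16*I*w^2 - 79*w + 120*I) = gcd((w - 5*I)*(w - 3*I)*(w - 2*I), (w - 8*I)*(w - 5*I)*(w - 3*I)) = w^2 - 8*I*w - 15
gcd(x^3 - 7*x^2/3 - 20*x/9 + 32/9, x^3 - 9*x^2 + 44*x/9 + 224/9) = x + 4/3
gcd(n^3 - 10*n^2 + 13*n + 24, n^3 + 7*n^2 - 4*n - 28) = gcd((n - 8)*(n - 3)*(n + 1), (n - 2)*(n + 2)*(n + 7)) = 1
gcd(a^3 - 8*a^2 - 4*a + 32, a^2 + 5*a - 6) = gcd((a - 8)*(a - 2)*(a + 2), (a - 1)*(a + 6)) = 1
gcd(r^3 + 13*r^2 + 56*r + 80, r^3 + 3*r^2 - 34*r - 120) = r^2 + 9*r + 20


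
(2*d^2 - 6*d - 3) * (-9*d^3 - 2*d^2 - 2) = -18*d^5 + 50*d^4 + 39*d^3 + 2*d^2 + 12*d + 6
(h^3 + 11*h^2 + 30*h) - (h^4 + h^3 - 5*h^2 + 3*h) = -h^4 + 16*h^2 + 27*h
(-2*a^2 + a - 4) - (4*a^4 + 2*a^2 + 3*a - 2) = -4*a^4 - 4*a^2 - 2*a - 2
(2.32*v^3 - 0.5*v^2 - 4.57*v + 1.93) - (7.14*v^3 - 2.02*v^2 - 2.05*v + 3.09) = -4.82*v^3 + 1.52*v^2 - 2.52*v - 1.16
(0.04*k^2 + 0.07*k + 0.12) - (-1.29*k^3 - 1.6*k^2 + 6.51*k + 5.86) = 1.29*k^3 + 1.64*k^2 - 6.44*k - 5.74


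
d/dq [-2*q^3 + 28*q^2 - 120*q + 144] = -6*q^2 + 56*q - 120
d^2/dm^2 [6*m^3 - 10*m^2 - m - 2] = 36*m - 20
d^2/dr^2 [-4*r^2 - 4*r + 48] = -8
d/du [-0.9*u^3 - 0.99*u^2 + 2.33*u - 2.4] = -2.7*u^2 - 1.98*u + 2.33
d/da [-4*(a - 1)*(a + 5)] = -8*a - 16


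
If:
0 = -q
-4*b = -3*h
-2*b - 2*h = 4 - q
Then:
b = -6/7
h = -8/7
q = 0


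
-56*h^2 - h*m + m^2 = (-8*h + m)*(7*h + m)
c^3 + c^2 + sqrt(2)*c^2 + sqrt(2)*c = c*(c + 1)*(c + sqrt(2))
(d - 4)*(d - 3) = d^2 - 7*d + 12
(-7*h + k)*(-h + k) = 7*h^2 - 8*h*k + k^2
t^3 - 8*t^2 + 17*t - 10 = (t - 5)*(t - 2)*(t - 1)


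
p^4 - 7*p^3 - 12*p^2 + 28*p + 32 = (p - 8)*(p - 2)*(p + 1)*(p + 2)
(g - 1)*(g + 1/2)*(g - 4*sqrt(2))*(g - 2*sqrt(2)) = g^4 - 6*sqrt(2)*g^3 - g^3/2 + 3*sqrt(2)*g^2 + 31*g^2/2 - 8*g + 3*sqrt(2)*g - 8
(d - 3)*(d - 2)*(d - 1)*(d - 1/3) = d^4 - 19*d^3/3 + 13*d^2 - 29*d/3 + 2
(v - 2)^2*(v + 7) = v^3 + 3*v^2 - 24*v + 28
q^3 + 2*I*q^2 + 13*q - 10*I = (q - 2*I)*(q - I)*(q + 5*I)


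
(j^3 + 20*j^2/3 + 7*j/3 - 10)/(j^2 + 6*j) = j + 2/3 - 5/(3*j)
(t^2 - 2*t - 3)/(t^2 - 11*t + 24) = (t + 1)/(t - 8)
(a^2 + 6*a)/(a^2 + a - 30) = a/(a - 5)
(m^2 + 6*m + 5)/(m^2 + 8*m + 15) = (m + 1)/(m + 3)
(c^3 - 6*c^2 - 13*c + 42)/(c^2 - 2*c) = c - 4 - 21/c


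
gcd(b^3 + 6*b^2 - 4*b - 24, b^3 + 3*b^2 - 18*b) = b + 6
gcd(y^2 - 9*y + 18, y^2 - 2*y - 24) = y - 6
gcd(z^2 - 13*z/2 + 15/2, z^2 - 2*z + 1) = 1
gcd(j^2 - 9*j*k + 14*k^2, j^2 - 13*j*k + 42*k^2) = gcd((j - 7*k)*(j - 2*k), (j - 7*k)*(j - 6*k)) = j - 7*k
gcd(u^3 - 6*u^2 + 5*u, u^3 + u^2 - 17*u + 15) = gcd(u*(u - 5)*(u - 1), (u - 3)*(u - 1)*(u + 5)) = u - 1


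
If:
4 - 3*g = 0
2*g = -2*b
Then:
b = -4/3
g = 4/3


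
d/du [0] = 0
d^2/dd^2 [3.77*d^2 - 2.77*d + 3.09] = 7.54000000000000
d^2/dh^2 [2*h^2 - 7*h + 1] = 4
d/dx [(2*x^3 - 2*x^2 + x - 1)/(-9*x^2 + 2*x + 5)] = (-18*x^4 + 8*x^3 + 35*x^2 - 38*x + 7)/(81*x^4 - 36*x^3 - 86*x^2 + 20*x + 25)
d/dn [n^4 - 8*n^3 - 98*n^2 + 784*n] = 4*n^3 - 24*n^2 - 196*n + 784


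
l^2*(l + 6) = l^3 + 6*l^2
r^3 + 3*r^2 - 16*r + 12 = (r - 2)*(r - 1)*(r + 6)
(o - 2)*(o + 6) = o^2 + 4*o - 12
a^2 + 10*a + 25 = (a + 5)^2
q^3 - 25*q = q*(q - 5)*(q + 5)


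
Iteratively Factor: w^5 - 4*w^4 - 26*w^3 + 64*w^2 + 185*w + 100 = (w + 1)*(w^4 - 5*w^3 - 21*w^2 + 85*w + 100) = (w - 5)*(w + 1)*(w^3 - 21*w - 20) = (w - 5)*(w + 1)*(w + 4)*(w^2 - 4*w - 5) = (w - 5)*(w + 1)^2*(w + 4)*(w - 5)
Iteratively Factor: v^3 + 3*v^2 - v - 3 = (v + 1)*(v^2 + 2*v - 3) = (v - 1)*(v + 1)*(v + 3)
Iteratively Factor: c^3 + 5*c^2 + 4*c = (c + 1)*(c^2 + 4*c) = c*(c + 1)*(c + 4)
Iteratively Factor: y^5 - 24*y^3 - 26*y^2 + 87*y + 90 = (y + 3)*(y^4 - 3*y^3 - 15*y^2 + 19*y + 30) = (y + 3)^2*(y^3 - 6*y^2 + 3*y + 10) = (y - 5)*(y + 3)^2*(y^2 - y - 2) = (y - 5)*(y - 2)*(y + 3)^2*(y + 1)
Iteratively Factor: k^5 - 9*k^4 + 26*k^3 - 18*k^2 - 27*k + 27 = (k - 3)*(k^4 - 6*k^3 + 8*k^2 + 6*k - 9) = (k - 3)^2*(k^3 - 3*k^2 - k + 3) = (k - 3)^2*(k + 1)*(k^2 - 4*k + 3) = (k - 3)^2*(k - 1)*(k + 1)*(k - 3)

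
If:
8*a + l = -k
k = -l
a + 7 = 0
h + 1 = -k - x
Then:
No Solution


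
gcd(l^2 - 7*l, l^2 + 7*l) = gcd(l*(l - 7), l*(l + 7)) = l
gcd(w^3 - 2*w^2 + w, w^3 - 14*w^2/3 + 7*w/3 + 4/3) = w - 1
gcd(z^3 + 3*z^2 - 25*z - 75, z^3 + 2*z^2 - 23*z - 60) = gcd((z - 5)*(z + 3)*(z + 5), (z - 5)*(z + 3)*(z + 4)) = z^2 - 2*z - 15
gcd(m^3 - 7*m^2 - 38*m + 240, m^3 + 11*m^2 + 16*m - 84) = m + 6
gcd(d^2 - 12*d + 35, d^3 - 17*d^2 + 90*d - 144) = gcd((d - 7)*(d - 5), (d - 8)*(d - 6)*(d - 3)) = 1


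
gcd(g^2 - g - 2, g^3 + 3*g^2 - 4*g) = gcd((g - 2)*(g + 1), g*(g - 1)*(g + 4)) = 1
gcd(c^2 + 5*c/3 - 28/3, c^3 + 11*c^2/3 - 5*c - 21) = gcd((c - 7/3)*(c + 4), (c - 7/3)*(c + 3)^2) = c - 7/3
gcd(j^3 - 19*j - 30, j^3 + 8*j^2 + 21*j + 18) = j^2 + 5*j + 6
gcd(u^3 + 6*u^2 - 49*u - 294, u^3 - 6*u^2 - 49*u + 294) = u^2 - 49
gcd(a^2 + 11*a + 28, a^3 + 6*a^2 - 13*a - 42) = a + 7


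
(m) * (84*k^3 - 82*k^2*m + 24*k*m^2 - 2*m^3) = 84*k^3*m - 82*k^2*m^2 + 24*k*m^3 - 2*m^4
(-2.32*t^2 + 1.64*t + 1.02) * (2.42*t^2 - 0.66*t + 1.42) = -5.6144*t^4 + 5.5*t^3 - 1.9084*t^2 + 1.6556*t + 1.4484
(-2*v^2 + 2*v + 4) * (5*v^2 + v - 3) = -10*v^4 + 8*v^3 + 28*v^2 - 2*v - 12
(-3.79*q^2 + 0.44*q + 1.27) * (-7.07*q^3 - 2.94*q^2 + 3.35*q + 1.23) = 26.7953*q^5 + 8.0318*q^4 - 22.969*q^3 - 6.9215*q^2 + 4.7957*q + 1.5621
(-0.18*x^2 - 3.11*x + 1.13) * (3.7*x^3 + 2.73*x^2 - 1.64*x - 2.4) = -0.666*x^5 - 11.9984*x^4 - 4.0141*x^3 + 8.6173*x^2 + 5.6108*x - 2.712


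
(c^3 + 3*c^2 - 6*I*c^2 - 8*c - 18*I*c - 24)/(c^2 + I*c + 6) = (c^2 + c*(3 - 4*I) - 12*I)/(c + 3*I)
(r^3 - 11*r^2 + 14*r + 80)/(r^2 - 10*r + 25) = (r^2 - 6*r - 16)/(r - 5)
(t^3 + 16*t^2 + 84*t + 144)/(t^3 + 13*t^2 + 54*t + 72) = (t + 6)/(t + 3)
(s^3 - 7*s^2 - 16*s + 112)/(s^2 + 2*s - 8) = (s^2 - 11*s + 28)/(s - 2)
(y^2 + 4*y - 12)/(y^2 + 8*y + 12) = (y - 2)/(y + 2)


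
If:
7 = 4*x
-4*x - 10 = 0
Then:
No Solution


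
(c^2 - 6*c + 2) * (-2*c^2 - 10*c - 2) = -2*c^4 + 2*c^3 + 54*c^2 - 8*c - 4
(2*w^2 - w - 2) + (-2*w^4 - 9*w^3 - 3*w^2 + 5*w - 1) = -2*w^4 - 9*w^3 - w^2 + 4*w - 3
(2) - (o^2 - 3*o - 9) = -o^2 + 3*o + 11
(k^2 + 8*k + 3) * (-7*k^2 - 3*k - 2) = -7*k^4 - 59*k^3 - 47*k^2 - 25*k - 6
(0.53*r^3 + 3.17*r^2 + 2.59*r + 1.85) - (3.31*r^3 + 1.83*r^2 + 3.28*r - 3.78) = -2.78*r^3 + 1.34*r^2 - 0.69*r + 5.63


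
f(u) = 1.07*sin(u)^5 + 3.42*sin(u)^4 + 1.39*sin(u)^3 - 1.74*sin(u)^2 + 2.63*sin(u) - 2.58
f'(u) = 5.35*sin(u)^4*cos(u) + 13.68*sin(u)^3*cos(u) + 4.17*sin(u)^2*cos(u) - 3.48*sin(u)*cos(u) + 2.63*cos(u)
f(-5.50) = -0.07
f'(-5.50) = 5.94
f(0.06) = -2.43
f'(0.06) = 2.43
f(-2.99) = -3.02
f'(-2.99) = -3.17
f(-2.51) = -4.69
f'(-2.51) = -3.21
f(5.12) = -5.80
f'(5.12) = 1.01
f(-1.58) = -5.99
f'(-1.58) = -0.02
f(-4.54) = 3.87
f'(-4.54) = -3.67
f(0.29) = -1.91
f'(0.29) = 2.23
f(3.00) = -2.24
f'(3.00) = -2.24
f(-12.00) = -1.12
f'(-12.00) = 3.81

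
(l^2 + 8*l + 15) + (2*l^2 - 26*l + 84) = 3*l^2 - 18*l + 99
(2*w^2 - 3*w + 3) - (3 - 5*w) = 2*w^2 + 2*w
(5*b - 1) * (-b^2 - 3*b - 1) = -5*b^3 - 14*b^2 - 2*b + 1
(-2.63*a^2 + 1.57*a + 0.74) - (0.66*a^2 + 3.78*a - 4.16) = -3.29*a^2 - 2.21*a + 4.9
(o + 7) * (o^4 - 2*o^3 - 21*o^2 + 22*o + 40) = o^5 + 5*o^4 - 35*o^3 - 125*o^2 + 194*o + 280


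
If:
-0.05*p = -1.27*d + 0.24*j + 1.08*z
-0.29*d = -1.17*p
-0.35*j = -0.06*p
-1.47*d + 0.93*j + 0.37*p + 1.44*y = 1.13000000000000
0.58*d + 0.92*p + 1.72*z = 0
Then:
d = 0.00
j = 0.00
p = 0.00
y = 0.78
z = 0.00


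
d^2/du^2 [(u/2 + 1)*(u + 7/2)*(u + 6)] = 3*u + 23/2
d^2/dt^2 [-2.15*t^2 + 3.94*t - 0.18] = -4.30000000000000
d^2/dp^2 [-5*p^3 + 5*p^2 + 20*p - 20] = 10 - 30*p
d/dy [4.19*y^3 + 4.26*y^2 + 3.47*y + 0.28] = 12.57*y^2 + 8.52*y + 3.47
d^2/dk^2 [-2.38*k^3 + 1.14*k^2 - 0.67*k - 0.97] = 2.28 - 14.28*k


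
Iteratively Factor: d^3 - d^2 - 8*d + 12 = (d - 2)*(d^2 + d - 6) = (d - 2)^2*(d + 3)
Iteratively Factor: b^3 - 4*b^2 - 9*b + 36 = (b - 3)*(b^2 - b - 12) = (b - 3)*(b + 3)*(b - 4)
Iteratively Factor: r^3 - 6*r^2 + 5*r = (r - 1)*(r^2 - 5*r) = r*(r - 1)*(r - 5)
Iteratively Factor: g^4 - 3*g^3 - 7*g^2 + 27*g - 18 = (g - 3)*(g^3 - 7*g + 6) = (g - 3)*(g + 3)*(g^2 - 3*g + 2) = (g - 3)*(g - 2)*(g + 3)*(g - 1)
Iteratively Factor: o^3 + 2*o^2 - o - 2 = (o - 1)*(o^2 + 3*o + 2) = (o - 1)*(o + 1)*(o + 2)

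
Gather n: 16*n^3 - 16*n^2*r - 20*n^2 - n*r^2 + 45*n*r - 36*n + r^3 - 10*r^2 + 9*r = 16*n^3 + n^2*(-16*r - 20) + n*(-r^2 + 45*r - 36) + r^3 - 10*r^2 + 9*r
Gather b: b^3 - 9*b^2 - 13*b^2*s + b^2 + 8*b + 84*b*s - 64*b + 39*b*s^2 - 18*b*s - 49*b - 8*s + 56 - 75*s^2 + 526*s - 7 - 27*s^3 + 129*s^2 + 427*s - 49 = b^3 + b^2*(-13*s - 8) + b*(39*s^2 + 66*s - 105) - 27*s^3 + 54*s^2 + 945*s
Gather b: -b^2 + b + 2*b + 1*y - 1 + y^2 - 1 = -b^2 + 3*b + y^2 + y - 2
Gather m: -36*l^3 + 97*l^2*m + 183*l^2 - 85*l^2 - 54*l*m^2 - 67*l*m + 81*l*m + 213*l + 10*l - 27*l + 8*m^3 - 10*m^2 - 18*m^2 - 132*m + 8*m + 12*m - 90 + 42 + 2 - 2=-36*l^3 + 98*l^2 + 196*l + 8*m^3 + m^2*(-54*l - 28) + m*(97*l^2 + 14*l - 112) - 48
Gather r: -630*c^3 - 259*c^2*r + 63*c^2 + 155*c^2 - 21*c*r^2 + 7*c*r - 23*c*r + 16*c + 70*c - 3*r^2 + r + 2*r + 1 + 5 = -630*c^3 + 218*c^2 + 86*c + r^2*(-21*c - 3) + r*(-259*c^2 - 16*c + 3) + 6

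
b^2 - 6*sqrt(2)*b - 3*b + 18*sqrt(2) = (b - 3)*(b - 6*sqrt(2))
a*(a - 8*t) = a^2 - 8*a*t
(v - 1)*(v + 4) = v^2 + 3*v - 4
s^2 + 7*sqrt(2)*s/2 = s*(s + 7*sqrt(2)/2)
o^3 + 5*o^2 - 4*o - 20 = (o - 2)*(o + 2)*(o + 5)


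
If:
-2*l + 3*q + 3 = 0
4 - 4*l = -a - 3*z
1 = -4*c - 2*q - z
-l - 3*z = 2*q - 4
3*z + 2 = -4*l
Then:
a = -202/5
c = 5/12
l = -24/5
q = -21/5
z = 86/15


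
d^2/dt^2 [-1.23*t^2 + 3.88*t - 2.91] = -2.46000000000000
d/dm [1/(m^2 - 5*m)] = (5 - 2*m)/(m^2*(m - 5)^2)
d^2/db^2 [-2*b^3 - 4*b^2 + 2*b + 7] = -12*b - 8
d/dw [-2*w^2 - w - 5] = -4*w - 1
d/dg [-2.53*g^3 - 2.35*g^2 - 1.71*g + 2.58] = -7.59*g^2 - 4.7*g - 1.71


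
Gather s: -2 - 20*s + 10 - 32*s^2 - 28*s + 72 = -32*s^2 - 48*s + 80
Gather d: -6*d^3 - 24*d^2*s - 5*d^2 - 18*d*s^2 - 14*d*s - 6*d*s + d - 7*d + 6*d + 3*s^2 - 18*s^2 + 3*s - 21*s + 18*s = -6*d^3 + d^2*(-24*s - 5) + d*(-18*s^2 - 20*s) - 15*s^2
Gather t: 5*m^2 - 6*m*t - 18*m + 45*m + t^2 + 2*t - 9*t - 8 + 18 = 5*m^2 + 27*m + t^2 + t*(-6*m - 7) + 10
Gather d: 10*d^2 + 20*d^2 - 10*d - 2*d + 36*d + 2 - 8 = 30*d^2 + 24*d - 6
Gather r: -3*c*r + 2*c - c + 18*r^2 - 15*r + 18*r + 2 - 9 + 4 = c + 18*r^2 + r*(3 - 3*c) - 3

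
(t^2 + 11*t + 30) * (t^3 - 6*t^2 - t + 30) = t^5 + 5*t^4 - 37*t^3 - 161*t^2 + 300*t + 900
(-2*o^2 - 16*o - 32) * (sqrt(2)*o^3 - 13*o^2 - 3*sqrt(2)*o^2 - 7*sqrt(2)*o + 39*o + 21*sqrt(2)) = -2*sqrt(2)*o^5 - 10*sqrt(2)*o^4 + 26*o^4 + 30*sqrt(2)*o^3 + 130*o^3 - 208*o^2 + 166*sqrt(2)*o^2 - 1248*o - 112*sqrt(2)*o - 672*sqrt(2)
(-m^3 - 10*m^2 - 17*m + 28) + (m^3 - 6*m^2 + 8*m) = -16*m^2 - 9*m + 28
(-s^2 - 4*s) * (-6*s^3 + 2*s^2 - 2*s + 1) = 6*s^5 + 22*s^4 - 6*s^3 + 7*s^2 - 4*s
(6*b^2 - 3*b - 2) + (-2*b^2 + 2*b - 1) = 4*b^2 - b - 3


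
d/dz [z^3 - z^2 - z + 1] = 3*z^2 - 2*z - 1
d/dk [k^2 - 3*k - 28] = 2*k - 3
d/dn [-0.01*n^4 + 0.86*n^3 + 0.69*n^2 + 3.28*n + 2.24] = -0.04*n^3 + 2.58*n^2 + 1.38*n + 3.28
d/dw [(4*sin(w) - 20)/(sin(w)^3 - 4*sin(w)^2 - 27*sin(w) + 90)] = 4*(-2*sin(w)^3 + 19*sin(w)^2 - 40*sin(w) - 45)*cos(w)/(sin(w)^3 - 4*sin(w)^2 - 27*sin(w) + 90)^2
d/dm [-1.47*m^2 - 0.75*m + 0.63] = -2.94*m - 0.75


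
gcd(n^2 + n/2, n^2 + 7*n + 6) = 1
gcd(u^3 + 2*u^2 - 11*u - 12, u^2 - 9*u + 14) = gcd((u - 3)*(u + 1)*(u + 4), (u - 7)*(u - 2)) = 1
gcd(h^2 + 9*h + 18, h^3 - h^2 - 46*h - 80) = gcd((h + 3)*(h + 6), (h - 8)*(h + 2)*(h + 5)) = 1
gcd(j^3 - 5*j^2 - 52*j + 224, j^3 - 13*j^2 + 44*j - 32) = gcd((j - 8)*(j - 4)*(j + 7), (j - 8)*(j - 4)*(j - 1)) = j^2 - 12*j + 32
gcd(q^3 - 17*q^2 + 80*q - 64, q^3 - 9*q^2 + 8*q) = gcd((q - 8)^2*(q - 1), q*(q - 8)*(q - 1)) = q^2 - 9*q + 8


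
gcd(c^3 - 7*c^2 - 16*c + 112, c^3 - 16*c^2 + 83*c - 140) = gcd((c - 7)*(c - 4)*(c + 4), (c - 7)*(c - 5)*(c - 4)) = c^2 - 11*c + 28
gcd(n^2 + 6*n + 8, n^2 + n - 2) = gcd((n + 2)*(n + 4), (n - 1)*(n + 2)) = n + 2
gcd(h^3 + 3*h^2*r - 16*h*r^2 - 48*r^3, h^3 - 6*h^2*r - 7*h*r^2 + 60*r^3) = -h^2 + h*r + 12*r^2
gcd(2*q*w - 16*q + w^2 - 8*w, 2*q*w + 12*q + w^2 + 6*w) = 2*q + w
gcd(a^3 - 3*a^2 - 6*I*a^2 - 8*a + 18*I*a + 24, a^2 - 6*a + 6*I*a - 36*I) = 1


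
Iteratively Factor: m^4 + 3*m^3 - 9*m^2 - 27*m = (m + 3)*(m^3 - 9*m) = (m - 3)*(m + 3)*(m^2 + 3*m) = m*(m - 3)*(m + 3)*(m + 3)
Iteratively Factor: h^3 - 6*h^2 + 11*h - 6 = (h - 3)*(h^2 - 3*h + 2) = (h - 3)*(h - 1)*(h - 2)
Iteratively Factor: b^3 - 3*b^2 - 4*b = (b)*(b^2 - 3*b - 4) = b*(b - 4)*(b + 1)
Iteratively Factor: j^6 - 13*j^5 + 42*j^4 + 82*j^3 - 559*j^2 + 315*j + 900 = (j + 3)*(j^5 - 16*j^4 + 90*j^3 - 188*j^2 + 5*j + 300) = (j - 5)*(j + 3)*(j^4 - 11*j^3 + 35*j^2 - 13*j - 60) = (j - 5)^2*(j + 3)*(j^3 - 6*j^2 + 5*j + 12) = (j - 5)^2*(j + 1)*(j + 3)*(j^2 - 7*j + 12) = (j - 5)^2*(j - 3)*(j + 1)*(j + 3)*(j - 4)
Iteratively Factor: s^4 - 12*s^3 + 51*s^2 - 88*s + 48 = (s - 4)*(s^3 - 8*s^2 + 19*s - 12) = (s - 4)*(s - 1)*(s^2 - 7*s + 12) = (s - 4)*(s - 3)*(s - 1)*(s - 4)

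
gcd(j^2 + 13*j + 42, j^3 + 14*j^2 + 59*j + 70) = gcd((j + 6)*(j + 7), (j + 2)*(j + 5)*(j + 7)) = j + 7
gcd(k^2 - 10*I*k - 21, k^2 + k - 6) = 1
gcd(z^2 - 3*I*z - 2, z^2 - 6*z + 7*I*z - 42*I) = 1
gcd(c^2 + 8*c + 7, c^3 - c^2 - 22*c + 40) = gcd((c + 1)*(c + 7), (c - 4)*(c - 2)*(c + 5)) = 1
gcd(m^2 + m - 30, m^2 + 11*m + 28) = 1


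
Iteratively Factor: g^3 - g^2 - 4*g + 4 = (g - 2)*(g^2 + g - 2) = (g - 2)*(g + 2)*(g - 1)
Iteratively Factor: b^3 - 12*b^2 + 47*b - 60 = (b - 4)*(b^2 - 8*b + 15) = (b - 5)*(b - 4)*(b - 3)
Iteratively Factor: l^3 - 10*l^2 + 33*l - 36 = (l - 3)*(l^2 - 7*l + 12) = (l - 3)^2*(l - 4)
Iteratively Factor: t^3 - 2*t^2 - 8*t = (t - 4)*(t^2 + 2*t) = (t - 4)*(t + 2)*(t)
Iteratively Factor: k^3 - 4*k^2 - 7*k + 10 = (k - 1)*(k^2 - 3*k - 10) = (k - 5)*(k - 1)*(k + 2)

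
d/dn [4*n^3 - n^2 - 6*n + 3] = 12*n^2 - 2*n - 6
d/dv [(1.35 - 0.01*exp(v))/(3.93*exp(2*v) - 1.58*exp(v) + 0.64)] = (0.0393*exp(2*v) - 10.611*exp(v) + 2.1266)*exp(v)/(15.4449*exp(4*v) - 12.4188*exp(3*v) + 7.5268*exp(2*v) - 2.0224*exp(v) + 0.4096)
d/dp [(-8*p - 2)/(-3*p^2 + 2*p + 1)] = 4*(-6*p^2 - 3*p - 1)/(9*p^4 - 12*p^3 - 2*p^2 + 4*p + 1)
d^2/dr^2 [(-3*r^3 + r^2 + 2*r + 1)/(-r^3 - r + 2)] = 2*(-r^6 - 15*r^5 + 33*r^4 - 9*r^3 - 45*r^2 + 30*r - 9)/(r^9 + 3*r^7 - 6*r^6 + 3*r^5 - 12*r^4 + 13*r^3 - 6*r^2 + 12*r - 8)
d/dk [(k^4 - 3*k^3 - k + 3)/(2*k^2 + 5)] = (4*k^5 - 6*k^4 + 20*k^3 - 43*k^2 - 12*k - 5)/(4*k^4 + 20*k^2 + 25)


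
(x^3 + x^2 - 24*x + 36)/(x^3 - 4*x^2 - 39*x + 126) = (x - 2)/(x - 7)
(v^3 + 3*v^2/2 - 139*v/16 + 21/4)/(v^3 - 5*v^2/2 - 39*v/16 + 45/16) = (4*v^2 + 9*v - 28)/(4*v^2 - 7*v - 15)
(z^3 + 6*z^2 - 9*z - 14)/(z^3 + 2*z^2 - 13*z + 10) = (z^2 + 8*z + 7)/(z^2 + 4*z - 5)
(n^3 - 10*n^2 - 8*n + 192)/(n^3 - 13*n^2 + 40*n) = (n^2 - 2*n - 24)/(n*(n - 5))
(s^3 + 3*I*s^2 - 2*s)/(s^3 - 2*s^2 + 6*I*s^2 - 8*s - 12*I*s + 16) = s*(s + I)/(s^2 + 2*s*(-1 + 2*I) - 8*I)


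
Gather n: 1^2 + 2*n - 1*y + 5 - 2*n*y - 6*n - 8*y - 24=n*(-2*y - 4) - 9*y - 18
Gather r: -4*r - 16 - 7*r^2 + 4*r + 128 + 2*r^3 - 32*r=2*r^3 - 7*r^2 - 32*r + 112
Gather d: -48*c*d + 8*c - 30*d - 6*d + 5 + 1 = 8*c + d*(-48*c - 36) + 6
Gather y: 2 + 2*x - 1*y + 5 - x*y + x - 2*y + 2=3*x + y*(-x - 3) + 9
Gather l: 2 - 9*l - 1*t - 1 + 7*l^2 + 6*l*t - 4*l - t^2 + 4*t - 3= 7*l^2 + l*(6*t - 13) - t^2 + 3*t - 2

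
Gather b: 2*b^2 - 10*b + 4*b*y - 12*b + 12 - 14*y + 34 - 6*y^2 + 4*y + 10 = 2*b^2 + b*(4*y - 22) - 6*y^2 - 10*y + 56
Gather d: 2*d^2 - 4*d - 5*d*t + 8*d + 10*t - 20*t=2*d^2 + d*(4 - 5*t) - 10*t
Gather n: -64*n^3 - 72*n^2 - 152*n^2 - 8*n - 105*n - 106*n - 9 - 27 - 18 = -64*n^3 - 224*n^2 - 219*n - 54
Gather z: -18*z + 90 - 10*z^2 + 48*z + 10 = -10*z^2 + 30*z + 100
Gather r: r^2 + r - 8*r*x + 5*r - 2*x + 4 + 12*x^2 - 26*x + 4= r^2 + r*(6 - 8*x) + 12*x^2 - 28*x + 8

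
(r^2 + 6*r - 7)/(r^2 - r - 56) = (r - 1)/(r - 8)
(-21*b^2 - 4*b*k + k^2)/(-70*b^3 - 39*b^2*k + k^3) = (3*b + k)/(10*b^2 + 7*b*k + k^2)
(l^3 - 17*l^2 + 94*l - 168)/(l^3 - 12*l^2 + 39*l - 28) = (l - 6)/(l - 1)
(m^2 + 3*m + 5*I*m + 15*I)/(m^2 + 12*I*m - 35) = (m + 3)/(m + 7*I)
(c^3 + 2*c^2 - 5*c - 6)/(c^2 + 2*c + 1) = (c^2 + c - 6)/(c + 1)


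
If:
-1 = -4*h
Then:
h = 1/4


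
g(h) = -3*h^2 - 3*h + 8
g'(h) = -6*h - 3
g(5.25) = -90.44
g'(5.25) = -34.50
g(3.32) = -35.03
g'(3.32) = -22.92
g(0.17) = 7.40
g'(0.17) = -4.02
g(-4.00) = -28.00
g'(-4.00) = 21.00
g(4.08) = -54.18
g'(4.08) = -27.48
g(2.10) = -11.53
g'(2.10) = -15.60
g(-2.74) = -6.30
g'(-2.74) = 13.44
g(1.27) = -0.65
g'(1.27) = -10.62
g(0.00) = 8.00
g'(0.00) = -3.00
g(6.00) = -118.00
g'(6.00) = -39.00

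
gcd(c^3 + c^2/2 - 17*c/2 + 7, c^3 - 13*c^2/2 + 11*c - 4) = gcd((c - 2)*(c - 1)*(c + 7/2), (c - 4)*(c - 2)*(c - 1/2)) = c - 2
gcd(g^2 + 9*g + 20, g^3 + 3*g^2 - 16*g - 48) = g + 4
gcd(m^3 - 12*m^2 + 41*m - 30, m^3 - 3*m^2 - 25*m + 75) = m - 5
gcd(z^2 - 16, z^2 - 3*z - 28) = z + 4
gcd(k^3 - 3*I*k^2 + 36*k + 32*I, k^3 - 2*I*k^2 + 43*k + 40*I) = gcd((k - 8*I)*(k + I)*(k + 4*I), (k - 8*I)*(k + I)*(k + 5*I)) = k^2 - 7*I*k + 8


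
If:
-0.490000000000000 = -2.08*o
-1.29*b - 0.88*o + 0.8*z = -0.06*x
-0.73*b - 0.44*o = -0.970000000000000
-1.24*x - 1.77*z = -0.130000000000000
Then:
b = 1.19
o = 0.24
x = -3.36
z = 2.42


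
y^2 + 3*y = y*(y + 3)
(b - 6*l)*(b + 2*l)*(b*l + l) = b^3*l - 4*b^2*l^2 + b^2*l - 12*b*l^3 - 4*b*l^2 - 12*l^3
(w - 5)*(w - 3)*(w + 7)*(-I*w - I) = -I*w^4 + 42*I*w^2 - 64*I*w - 105*I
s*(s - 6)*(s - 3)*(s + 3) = s^4 - 6*s^3 - 9*s^2 + 54*s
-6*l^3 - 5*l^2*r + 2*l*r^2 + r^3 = (-2*l + r)*(l + r)*(3*l + r)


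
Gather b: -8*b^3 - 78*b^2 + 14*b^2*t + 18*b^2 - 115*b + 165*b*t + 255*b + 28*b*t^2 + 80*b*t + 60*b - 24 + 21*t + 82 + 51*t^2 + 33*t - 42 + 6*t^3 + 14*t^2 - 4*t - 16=-8*b^3 + b^2*(14*t - 60) + b*(28*t^2 + 245*t + 200) + 6*t^3 + 65*t^2 + 50*t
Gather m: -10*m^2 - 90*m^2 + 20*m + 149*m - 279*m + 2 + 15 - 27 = -100*m^2 - 110*m - 10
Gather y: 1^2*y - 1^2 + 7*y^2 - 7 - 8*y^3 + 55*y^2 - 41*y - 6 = -8*y^3 + 62*y^2 - 40*y - 14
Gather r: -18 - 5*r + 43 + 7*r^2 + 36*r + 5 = 7*r^2 + 31*r + 30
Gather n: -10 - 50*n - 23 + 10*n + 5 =-40*n - 28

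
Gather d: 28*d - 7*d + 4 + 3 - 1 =21*d + 6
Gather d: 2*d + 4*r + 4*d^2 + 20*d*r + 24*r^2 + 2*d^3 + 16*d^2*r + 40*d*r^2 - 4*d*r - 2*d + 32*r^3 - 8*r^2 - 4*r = 2*d^3 + d^2*(16*r + 4) + d*(40*r^2 + 16*r) + 32*r^3 + 16*r^2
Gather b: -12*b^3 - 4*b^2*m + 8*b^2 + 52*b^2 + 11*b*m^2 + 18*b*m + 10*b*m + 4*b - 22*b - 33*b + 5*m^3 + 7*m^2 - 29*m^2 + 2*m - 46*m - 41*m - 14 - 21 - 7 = -12*b^3 + b^2*(60 - 4*m) + b*(11*m^2 + 28*m - 51) + 5*m^3 - 22*m^2 - 85*m - 42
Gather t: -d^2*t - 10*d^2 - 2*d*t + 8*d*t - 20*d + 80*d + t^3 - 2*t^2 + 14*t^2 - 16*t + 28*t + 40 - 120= -10*d^2 + 60*d + t^3 + 12*t^2 + t*(-d^2 + 6*d + 12) - 80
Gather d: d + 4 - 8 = d - 4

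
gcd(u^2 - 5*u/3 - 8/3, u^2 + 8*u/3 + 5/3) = u + 1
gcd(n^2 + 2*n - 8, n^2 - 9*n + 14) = n - 2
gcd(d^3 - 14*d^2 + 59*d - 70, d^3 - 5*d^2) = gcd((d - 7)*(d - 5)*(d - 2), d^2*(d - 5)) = d - 5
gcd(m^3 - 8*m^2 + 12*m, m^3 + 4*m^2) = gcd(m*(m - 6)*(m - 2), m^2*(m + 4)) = m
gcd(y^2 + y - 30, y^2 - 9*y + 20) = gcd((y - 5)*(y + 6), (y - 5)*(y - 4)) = y - 5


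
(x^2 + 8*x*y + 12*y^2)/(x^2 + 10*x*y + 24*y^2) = (x + 2*y)/(x + 4*y)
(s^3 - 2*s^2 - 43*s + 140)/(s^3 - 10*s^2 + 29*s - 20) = (s + 7)/(s - 1)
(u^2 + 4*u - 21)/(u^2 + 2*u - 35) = (u - 3)/(u - 5)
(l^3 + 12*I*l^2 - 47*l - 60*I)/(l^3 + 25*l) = (l^2 + 7*I*l - 12)/(l*(l - 5*I))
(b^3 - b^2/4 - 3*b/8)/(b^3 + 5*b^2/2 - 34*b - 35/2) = b*(4*b - 3)/(4*(b^2 + 2*b - 35))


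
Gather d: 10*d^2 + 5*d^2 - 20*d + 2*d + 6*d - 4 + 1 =15*d^2 - 12*d - 3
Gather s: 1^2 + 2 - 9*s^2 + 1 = 4 - 9*s^2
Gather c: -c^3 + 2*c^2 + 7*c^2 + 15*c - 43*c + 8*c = -c^3 + 9*c^2 - 20*c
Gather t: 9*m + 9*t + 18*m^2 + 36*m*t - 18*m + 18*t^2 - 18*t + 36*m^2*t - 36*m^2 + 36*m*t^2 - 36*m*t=-18*m^2 - 9*m + t^2*(36*m + 18) + t*(36*m^2 - 9)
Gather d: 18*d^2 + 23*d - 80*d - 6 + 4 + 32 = 18*d^2 - 57*d + 30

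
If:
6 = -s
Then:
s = -6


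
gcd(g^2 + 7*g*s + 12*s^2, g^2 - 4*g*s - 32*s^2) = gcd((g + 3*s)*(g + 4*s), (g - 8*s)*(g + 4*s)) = g + 4*s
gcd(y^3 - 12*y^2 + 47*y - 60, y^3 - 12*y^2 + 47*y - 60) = y^3 - 12*y^2 + 47*y - 60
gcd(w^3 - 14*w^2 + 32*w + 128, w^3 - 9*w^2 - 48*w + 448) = w^2 - 16*w + 64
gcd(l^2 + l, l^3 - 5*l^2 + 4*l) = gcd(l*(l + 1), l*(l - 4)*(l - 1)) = l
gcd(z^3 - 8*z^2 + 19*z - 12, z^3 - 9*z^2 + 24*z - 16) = z^2 - 5*z + 4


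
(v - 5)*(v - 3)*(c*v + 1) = c*v^3 - 8*c*v^2 + 15*c*v + v^2 - 8*v + 15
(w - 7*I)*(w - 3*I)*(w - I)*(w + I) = w^4 - 10*I*w^3 - 20*w^2 - 10*I*w - 21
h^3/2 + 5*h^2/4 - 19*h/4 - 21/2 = (h/2 + 1)*(h - 3)*(h + 7/2)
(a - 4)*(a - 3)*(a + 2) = a^3 - 5*a^2 - 2*a + 24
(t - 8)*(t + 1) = t^2 - 7*t - 8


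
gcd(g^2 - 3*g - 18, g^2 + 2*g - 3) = g + 3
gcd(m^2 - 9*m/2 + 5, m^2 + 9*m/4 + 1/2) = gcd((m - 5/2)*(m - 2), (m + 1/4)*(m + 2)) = 1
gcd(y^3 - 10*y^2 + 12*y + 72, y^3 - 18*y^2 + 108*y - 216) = y^2 - 12*y + 36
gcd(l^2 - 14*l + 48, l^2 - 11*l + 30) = l - 6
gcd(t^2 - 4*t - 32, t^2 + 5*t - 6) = 1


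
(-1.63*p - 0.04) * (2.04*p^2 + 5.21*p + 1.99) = -3.3252*p^3 - 8.5739*p^2 - 3.4521*p - 0.0796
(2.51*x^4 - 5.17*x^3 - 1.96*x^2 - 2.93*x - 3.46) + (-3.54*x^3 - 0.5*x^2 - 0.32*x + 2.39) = 2.51*x^4 - 8.71*x^3 - 2.46*x^2 - 3.25*x - 1.07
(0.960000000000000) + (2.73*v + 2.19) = 2.73*v + 3.15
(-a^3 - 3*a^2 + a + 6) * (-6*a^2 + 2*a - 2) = 6*a^5 + 16*a^4 - 10*a^3 - 28*a^2 + 10*a - 12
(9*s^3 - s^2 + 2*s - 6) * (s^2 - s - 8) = 9*s^5 - 10*s^4 - 69*s^3 - 10*s + 48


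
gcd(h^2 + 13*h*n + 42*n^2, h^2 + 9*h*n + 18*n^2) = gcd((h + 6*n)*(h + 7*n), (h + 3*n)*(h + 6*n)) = h + 6*n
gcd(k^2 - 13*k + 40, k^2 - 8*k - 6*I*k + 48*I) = k - 8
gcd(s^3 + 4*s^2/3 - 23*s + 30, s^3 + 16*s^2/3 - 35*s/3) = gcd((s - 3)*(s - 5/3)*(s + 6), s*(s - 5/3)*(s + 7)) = s - 5/3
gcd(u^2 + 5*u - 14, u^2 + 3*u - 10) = u - 2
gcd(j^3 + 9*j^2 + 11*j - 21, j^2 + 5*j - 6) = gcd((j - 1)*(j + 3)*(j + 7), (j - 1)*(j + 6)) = j - 1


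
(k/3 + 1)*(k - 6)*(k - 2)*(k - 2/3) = k^4/3 - 17*k^3/9 - 26*k^2/9 + 44*k/3 - 8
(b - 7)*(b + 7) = b^2 - 49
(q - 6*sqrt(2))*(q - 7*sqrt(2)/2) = q^2 - 19*sqrt(2)*q/2 + 42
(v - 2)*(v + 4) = v^2 + 2*v - 8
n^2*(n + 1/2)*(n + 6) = n^4 + 13*n^3/2 + 3*n^2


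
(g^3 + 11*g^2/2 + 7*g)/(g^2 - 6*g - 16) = g*(2*g + 7)/(2*(g - 8))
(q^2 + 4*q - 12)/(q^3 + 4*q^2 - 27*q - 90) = (q - 2)/(q^2 - 2*q - 15)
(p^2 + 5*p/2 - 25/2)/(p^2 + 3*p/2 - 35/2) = (2*p - 5)/(2*p - 7)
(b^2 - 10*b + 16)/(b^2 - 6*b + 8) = (b - 8)/(b - 4)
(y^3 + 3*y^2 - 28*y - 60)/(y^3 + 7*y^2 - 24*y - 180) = (y + 2)/(y + 6)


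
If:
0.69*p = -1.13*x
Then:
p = -1.63768115942029*x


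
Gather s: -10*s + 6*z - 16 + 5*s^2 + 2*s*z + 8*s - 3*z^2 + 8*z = 5*s^2 + s*(2*z - 2) - 3*z^2 + 14*z - 16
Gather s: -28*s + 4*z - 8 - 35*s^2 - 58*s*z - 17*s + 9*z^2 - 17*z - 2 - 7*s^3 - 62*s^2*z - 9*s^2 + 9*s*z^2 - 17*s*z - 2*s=-7*s^3 + s^2*(-62*z - 44) + s*(9*z^2 - 75*z - 47) + 9*z^2 - 13*z - 10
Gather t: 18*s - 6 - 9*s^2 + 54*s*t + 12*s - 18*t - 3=-9*s^2 + 30*s + t*(54*s - 18) - 9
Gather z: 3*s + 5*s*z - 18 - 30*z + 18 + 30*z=5*s*z + 3*s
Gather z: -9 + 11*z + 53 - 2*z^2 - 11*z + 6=50 - 2*z^2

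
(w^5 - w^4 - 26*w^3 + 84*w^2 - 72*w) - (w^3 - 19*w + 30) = w^5 - w^4 - 27*w^3 + 84*w^2 - 53*w - 30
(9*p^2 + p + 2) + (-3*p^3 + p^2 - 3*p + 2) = -3*p^3 + 10*p^2 - 2*p + 4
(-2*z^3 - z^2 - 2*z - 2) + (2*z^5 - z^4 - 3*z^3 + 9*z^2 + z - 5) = 2*z^5 - z^4 - 5*z^3 + 8*z^2 - z - 7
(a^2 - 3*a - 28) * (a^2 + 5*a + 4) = a^4 + 2*a^3 - 39*a^2 - 152*a - 112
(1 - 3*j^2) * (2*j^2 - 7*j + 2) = -6*j^4 + 21*j^3 - 4*j^2 - 7*j + 2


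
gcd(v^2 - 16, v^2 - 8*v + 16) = v - 4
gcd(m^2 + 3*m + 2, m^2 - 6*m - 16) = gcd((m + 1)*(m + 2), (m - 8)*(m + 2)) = m + 2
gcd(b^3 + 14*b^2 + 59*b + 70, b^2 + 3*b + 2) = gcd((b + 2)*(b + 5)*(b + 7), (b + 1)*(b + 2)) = b + 2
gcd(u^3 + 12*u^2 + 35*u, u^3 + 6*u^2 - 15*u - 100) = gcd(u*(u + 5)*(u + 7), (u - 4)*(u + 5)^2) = u + 5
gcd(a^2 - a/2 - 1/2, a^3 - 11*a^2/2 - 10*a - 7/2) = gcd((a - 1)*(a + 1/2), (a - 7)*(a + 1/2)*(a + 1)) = a + 1/2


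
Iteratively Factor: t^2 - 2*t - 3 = (t + 1)*(t - 3)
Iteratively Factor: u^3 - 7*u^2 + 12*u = (u - 4)*(u^2 - 3*u) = u*(u - 4)*(u - 3)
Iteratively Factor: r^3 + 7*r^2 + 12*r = (r + 4)*(r^2 + 3*r) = (r + 3)*(r + 4)*(r)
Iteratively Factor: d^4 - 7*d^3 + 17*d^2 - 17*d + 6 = (d - 2)*(d^3 - 5*d^2 + 7*d - 3) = (d - 2)*(d - 1)*(d^2 - 4*d + 3) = (d - 2)*(d - 1)^2*(d - 3)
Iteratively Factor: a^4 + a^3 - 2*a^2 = (a)*(a^3 + a^2 - 2*a) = a^2*(a^2 + a - 2) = a^2*(a - 1)*(a + 2)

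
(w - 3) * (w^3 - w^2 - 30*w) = w^4 - 4*w^3 - 27*w^2 + 90*w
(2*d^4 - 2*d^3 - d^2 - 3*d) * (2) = 4*d^4 - 4*d^3 - 2*d^2 - 6*d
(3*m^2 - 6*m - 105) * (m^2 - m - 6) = 3*m^4 - 9*m^3 - 117*m^2 + 141*m + 630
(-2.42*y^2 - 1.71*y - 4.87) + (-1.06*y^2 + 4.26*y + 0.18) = -3.48*y^2 + 2.55*y - 4.69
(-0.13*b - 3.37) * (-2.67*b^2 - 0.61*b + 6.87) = 0.3471*b^3 + 9.0772*b^2 + 1.1626*b - 23.1519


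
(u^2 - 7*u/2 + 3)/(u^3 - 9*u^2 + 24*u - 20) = (u - 3/2)/(u^2 - 7*u + 10)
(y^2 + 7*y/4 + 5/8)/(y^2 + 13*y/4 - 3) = (8*y^2 + 14*y + 5)/(2*(4*y^2 + 13*y - 12))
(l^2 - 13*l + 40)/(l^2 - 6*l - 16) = (l - 5)/(l + 2)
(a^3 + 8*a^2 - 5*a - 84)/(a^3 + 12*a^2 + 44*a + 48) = (a^2 + 4*a - 21)/(a^2 + 8*a + 12)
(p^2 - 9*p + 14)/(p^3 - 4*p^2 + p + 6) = (p - 7)/(p^2 - 2*p - 3)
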